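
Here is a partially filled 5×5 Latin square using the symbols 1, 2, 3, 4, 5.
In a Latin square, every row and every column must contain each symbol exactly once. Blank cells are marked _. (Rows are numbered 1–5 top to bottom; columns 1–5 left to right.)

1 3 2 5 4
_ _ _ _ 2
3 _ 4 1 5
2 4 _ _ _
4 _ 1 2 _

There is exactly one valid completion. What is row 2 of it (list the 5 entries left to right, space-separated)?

Row 2, column 1: row 2 has {2} and column 1 has {1, 2, 3, 4}, leaving only 5.
Row 2, column 2: row 2 has {2, 5} and column 2 has {3, 4}, leaving only 1.
Row 2, column 3: row 2 has {1, 2, 5} and column 3 has {1, 2, 4}, leaving only 3.
Row 2, column 4: row 2 has {1, 2, 3, 5} and column 4 has {1, 2, 5}, leaving only 4.
So row 2 reads: 5 1 3 4 2.

5 1 3 4 2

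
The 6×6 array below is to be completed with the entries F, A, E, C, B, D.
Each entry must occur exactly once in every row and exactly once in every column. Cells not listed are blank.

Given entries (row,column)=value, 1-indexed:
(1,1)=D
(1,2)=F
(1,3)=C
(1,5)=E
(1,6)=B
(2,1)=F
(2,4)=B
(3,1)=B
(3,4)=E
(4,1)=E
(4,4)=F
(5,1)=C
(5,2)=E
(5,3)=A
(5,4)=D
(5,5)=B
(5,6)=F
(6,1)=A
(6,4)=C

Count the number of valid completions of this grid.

24

Row 1, column 4: eliminating its row and column leaves {A}.
Row 2, column 2: eliminating its row and column leaves {A, C, D}.
Row 2, column 3: eliminating its row and column leaves {E, D}.
Row 2, column 5: eliminating its row and column leaves {A, C, D}.
Row 2, column 6: eliminating its row and column leaves {A, E, C, D}.
Row 3, column 2: eliminating its row and column leaves {A, C, D}.
Row 3, column 3: eliminating its row and column leaves {F, D}.
Row 3, column 5: eliminating its row and column leaves {F, A, C, D}.
Row 3, column 6: eliminating its row and column leaves {A, C, D}.
Row 4, column 2: eliminating its row and column leaves {A, C, B, D}.
Row 4, column 3: eliminating its row and column leaves {B, D}.
Row 4, column 5: eliminating its row and column leaves {A, C, D}.
Row 4, column 6: eliminating its row and column leaves {A, C, D}.
Row 6, column 2: eliminating its row and column leaves {B, D}.
Row 6, column 3: eliminating its row and column leaves {F, E, B, D}.
Row 6, column 5: eliminating its row and column leaves {F, D}.
Row 6, column 6: eliminating its row and column leaves {E, D}.
Enumerating the assignments across these blanks that avoid any row or column repeat gives 24 completions.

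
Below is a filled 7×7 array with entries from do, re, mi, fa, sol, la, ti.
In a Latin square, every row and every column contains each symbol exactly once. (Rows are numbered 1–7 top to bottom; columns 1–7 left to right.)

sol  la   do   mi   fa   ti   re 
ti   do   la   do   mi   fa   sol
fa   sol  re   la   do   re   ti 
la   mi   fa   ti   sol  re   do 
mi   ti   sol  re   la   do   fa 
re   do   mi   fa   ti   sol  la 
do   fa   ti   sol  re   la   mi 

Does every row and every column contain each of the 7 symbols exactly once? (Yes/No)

No

Row 2 contains do twice (at columns 2 and 4); row 3 is also not a permutation.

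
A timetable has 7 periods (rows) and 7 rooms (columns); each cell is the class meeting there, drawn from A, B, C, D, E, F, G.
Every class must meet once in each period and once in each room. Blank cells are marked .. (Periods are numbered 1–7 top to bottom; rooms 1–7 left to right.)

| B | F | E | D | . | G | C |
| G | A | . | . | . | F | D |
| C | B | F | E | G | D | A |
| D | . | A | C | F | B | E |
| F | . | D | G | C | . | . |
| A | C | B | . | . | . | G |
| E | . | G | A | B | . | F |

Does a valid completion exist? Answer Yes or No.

No period or room among the givens repeats a symbol, and propagating forced cells runs into no contradiction.
One valid completion exists (for instance, B F E D A G C / G A C B E F D / C B F E G D A / D G A C F B E / F E D G C A B / A C B F D E G / E D G A B C F).

Yes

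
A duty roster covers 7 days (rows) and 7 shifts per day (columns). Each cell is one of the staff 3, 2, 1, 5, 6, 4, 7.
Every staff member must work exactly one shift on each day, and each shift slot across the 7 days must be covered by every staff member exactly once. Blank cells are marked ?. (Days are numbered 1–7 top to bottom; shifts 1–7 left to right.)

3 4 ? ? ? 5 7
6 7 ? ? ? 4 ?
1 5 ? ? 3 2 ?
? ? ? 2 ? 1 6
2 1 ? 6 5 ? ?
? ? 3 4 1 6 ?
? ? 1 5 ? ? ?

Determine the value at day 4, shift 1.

5

Day 1, shift 4: day 1 has {3, 5, 4, 7} and shift 4 has {2, 5, 6, 4}, leaving only 1.
Day 2, shift 4: day 2 has {6, 4, 7} and shift 4 has {2, 1, 5, 6, 4}, leaving only 3.
Day 2, shift 5: day 2 has {3, 6, 4, 7} and shift 5 has {3, 1, 5}, leaving only 2.
Day 1, shift 5: day 1 has {3, 1, 5, 4, 7} and shift 5 has {3, 2, 1, 5}, leaving only 6.
Day 1, shift 3: day 1 has {3, 1, 5, 6, 4, 7} and shift 3 has {3, 1}, leaving only 2.
Day 2, shift 3: day 2 has {3, 2, 6, 4, 7} and shift 3 has {3, 2, 1}, leaving only 5.
Day 2, shift 7: day 2 has {3, 2, 5, 6, 4, 7} and shift 7 has {6, 7}, leaving only 1.
Day 3, shift 4: day 3 has {3, 2, 1, 5} and shift 4 has {3, 2, 1, 5, 6, 4}, leaving only 7.
Day 3, shift 7: day 3 has {3, 2, 1, 5, 7} and shift 7 has {1, 6, 7}, leaving only 4.
Day 3, shift 3: day 3 has {3, 2, 1, 5, 4, 7} and shift 3 has {3, 2, 1, 5}, leaving only 6.
Day 4, shift 2: day 4 has {2, 1, 6} and shift 2 has {1, 5, 4, 7}, leaving only 3.
Day 5, shift 7: day 5 has {2, 1, 5, 6} and shift 7 has {1, 6, 4, 7}, leaving only 3.
Day 5, shift 6: day 5 has {3, 2, 1, 5, 6} and shift 6 has {2, 1, 5, 6, 4}, leaving only 7.
Day 5, shift 3: day 5 has {3, 2, 1, 5, 6, 7} and shift 3 has {3, 2, 1, 5, 6}, leaving only 4.
Day 4, shift 3: day 4 has {3, 2, 1, 6} and shift 3 has {3, 2, 1, 5, 6, 4}, leaving only 7.
Day 4, shift 5: day 4 has {3, 2, 1, 6, 7} and shift 5 has {3, 2, 1, 5, 6}, leaving only 4.
Day 4 already has {3, 2, 1, 6, 4, 7} and shift 1 already has {3, 2, 1, 6}, so day 4, shift 1 must be 5.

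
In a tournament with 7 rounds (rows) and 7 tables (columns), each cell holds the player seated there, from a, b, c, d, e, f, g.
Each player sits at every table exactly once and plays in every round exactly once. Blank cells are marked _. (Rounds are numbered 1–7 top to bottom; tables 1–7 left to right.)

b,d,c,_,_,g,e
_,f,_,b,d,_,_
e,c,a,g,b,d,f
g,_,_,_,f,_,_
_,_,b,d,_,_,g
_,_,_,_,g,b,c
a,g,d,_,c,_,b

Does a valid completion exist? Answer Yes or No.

No round or table among the givens repeats a symbol, and propagating forced cells runs into no contradiction.
One valid completion exists (for instance, b d c f a g e / c f g b d e a / e c a g b d f / g b e c f a d / f a b d e c g / d e f a g b c / a g d e c f b).

Yes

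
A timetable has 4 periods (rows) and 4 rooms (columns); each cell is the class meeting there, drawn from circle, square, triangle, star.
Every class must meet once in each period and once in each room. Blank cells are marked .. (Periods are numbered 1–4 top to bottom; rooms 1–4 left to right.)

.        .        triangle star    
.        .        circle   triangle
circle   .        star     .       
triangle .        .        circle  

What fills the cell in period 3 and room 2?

triangle

Period 1, room 1: period 1 has {triangle, star} and room 1 has {circle, triangle}, leaving only square.
Period 1, room 2: period 1 has {square, triangle, star} and room 2 has {}, leaving only circle.
Period 2, room 1: period 2 has {circle, triangle} and room 1 has {circle, square, triangle}, leaving only star.
Period 2, room 2: period 2 has {circle, triangle, star} and room 2 has {circle}, leaving only square.
Period 3 already has {circle, star} and room 2 already has {circle, square}, so period 3, room 2 must be triangle.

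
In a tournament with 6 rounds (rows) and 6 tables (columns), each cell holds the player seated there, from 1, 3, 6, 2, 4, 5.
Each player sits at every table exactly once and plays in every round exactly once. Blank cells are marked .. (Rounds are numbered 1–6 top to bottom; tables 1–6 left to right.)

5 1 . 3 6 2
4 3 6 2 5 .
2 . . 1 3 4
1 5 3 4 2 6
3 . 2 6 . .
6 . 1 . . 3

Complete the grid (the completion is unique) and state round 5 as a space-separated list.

3 4 2 6 1 5

Round 5, table 2: round 5 has {3, 6, 2} and table 2 has {1, 3, 5}, leaving only 4.
Round 5, table 5: round 5 has {3, 6, 2, 4} and table 5 has {3, 6, 2, 5}, leaving only 1.
Round 5, table 6: round 5 has {1, 3, 6, 2, 4} and table 6 has {3, 6, 2, 4}, leaving only 5.
So round 5 reads: 3 4 2 6 1 5.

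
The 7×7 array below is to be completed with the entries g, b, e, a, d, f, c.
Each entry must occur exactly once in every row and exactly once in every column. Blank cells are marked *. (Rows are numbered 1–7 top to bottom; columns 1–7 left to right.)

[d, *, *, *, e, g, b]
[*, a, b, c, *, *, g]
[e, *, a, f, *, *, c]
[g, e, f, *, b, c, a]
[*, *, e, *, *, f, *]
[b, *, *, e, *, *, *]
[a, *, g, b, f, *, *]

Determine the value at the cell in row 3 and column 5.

g

Row 1, column 3: row 1 has {g, b, e, d} and column 3 has {g, b, e, a, f}, leaving only c.
Row 1, column 2: row 1 has {g, b, e, d, c} and column 2 has {e, a}, leaving only f.
Row 1, column 4: row 1 has {g, b, e, d, f, c} and column 4 has {b, e, f, c}, leaving only a.
Row 2, column 1: row 2 has {g, b, a, c} and column 1 has {g, b, e, a, d}, leaving only f.
Row 2, column 5: row 2 has {g, b, a, f, c} and column 5 has {b, e, f}, leaving only d.
Row 3 already has {e, a, f, c} and column 5 already has {b, e, d, f}, so row 3, column 5 must be g.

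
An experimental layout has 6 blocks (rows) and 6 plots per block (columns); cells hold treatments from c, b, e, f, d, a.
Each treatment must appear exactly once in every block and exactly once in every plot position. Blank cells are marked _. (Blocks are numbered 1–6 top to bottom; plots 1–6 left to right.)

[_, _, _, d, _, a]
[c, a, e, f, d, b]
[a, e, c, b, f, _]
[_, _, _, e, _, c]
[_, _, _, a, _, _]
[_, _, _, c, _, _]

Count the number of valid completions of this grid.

32

Block 1, plot 1: eliminating its block and plot leaves {b, e, f}.
Block 1, plot 2: eliminating its block and plot leaves {c, b, f}.
Block 1, plot 3: eliminating its block and plot leaves {b, f}.
Block 1, plot 5: eliminating its block and plot leaves {c, b, e}.
Block 3, plot 6: eliminating its block and plot leaves {d}.
Block 4, plot 1: eliminating its block and plot leaves {b, f, d}.
Block 4, plot 2: eliminating its block and plot leaves {b, f, d}.
Block 4, plot 3: eliminating its block and plot leaves {b, f, d, a}.
Block 4, plot 5: eliminating its block and plot leaves {b, a}.
Block 5, plot 1: eliminating its block and plot leaves {b, e, f, d}.
Block 5, plot 2: eliminating its block and plot leaves {c, b, f, d}.
Block 5, plot 3: eliminating its block and plot leaves {b, f, d}.
Block 5, plot 5: eliminating its block and plot leaves {c, b, e}.
Block 5, plot 6: eliminating its block and plot leaves {e, f, d}.
Block 6, plot 1: eliminating its block and plot leaves {b, e, f, d}.
Block 6, plot 2: eliminating its block and plot leaves {b, f, d}.
Block 6, plot 3: eliminating its block and plot leaves {b, f, d, a}.
Block 6, plot 5: eliminating its block and plot leaves {b, e, a}.
Block 6, plot 6: eliminating its block and plot leaves {e, f, d}.
Enumerating the assignments across these blanks that avoid any block or plot repeat gives 32 completions.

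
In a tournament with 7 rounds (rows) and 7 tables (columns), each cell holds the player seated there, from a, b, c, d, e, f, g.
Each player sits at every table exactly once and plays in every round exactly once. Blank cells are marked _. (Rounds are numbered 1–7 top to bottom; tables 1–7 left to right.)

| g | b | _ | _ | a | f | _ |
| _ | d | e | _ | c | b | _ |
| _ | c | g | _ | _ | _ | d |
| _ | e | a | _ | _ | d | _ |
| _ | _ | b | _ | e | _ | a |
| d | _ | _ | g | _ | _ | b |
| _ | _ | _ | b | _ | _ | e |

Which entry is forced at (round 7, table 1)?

Round 1, table 7: round 1 has {a, b, f, g} and table 7 has {a, b, d, e}, leaving only c.
Round 1, table 3: round 1 has {a, b, c, f, g} and table 3 has {a, b, e, g}, leaving only d.
Round 1, table 4: round 1 has {a, b, c, d, f, g} and table 4 has {b, g}, leaving only e.
Round 6, table 5: round 6 has {b, d, g} and table 5 has {a, c, e}, leaving only f.
Round 3, table 5: round 3 has {c, d, g} and table 5 has {a, c, e, f}, leaving only b.
Round 4, table 5: round 4 has {a, d, e} and table 5 has {a, b, c, e, f}, leaving only g.
Round 4, table 7: round 4 has {a, d, e, g} and table 7 has {a, b, c, d, e}, leaving only f.
Round 2, table 7: round 2 has {b, c, d, e} and table 7 has {a, b, c, d, e, f}, leaving only g.
Round 4, table 4: round 4 has {a, d, e, f, g} and table 4 has {b, e, g}, leaving only c.
Round 4, table 1: round 4 has {a, c, d, e, f, g} and table 1 has {d, g}, leaving only b.
Round 6, table 2: round 6 has {b, d, f, g} and table 2 has {b, c, d, e}, leaving only a.
Round 6, table 3: round 6 has {a, b, d, f, g} and table 3 has {a, b, d, e, g}, leaving only c.
Round 6, table 6: round 6 has {a, b, c, d, f, g} and table 6 has {b, d, f}, leaving only e.
Round 3, table 6: round 3 has {b, c, d, g} and table 6 has {b, d, e, f}, leaving only a.
Round 3, table 4: round 3 has {a, b, c, d, g} and table 4 has {b, c, e, g}, leaving only f.
Round 2, table 4: round 2 has {b, c, d, e, g} and table 4 has {b, c, e, f, g}, leaving only a.
Round 2, table 1: round 2 has {a, b, c, d, e, g} and table 1 has {b, d, g}, leaving only f.
Round 3, table 1: round 3 has {a, b, c, d, f, g} and table 1 has {b, d, f, g}, leaving only e.
Round 5, table 1: round 5 has {a, b, e} and table 1 has {b, d, e, f, g}, leaving only c.
Round 7 already has {b, e} and table 1 already has {b, c, d, e, f, g}, so round 7, table 1 must be a.

a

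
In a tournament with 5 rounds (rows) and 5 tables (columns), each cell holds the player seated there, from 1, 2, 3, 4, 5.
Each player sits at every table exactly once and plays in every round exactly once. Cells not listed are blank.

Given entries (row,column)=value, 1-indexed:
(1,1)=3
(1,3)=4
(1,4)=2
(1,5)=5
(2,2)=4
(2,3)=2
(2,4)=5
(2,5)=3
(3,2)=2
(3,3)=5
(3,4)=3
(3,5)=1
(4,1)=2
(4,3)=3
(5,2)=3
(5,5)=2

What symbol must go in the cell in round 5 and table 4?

4

Round 1, table 2: round 1 has {2, 3, 4, 5} and table 2 has {2, 3, 4}, leaving only 1.
Round 2, table 1: round 2 has {2, 3, 4, 5} and table 1 has {2, 3}, leaving only 1.
Round 3, table 1: round 3 has {1, 2, 3, 5} and table 1 has {1, 2, 3}, leaving only 4.
Round 4, table 2: round 4 has {2, 3} and table 2 has {1, 2, 3, 4}, leaving only 5.
Round 4, table 5: round 4 has {2, 3, 5} and table 5 has {1, 2, 3, 5}, leaving only 4.
Round 4, table 4: round 4 has {2, 3, 4, 5} and table 4 has {2, 3, 5}, leaving only 1.
Round 5 already has {2, 3} and table 4 already has {1, 2, 3, 5}, so round 5, table 4 must be 4.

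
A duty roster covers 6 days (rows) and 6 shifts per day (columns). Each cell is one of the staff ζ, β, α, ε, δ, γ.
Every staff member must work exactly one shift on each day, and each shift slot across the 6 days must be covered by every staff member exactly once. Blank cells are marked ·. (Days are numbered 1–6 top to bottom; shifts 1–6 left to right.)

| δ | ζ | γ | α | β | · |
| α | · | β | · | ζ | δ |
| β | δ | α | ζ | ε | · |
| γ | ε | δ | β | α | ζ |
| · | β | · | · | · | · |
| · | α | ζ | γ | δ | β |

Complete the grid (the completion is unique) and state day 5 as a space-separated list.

ζ β ε δ γ α

Day 5, shift 3: day 5 has {β} and shift 3 has {ζ, β, α, δ, γ}, leaving only ε.
Day 5, shift 1: day 5 has {β, ε} and shift 1 has {β, α, δ, γ}, leaving only ζ.
Day 5, shift 4: day 5 has {ζ, β, ε} and shift 4 has {ζ, β, α, γ}, leaving only δ.
Day 5, shift 5: day 5 has {ζ, β, ε, δ} and shift 5 has {ζ, β, α, ε, δ}, leaving only γ.
Day 5, shift 6: day 5 has {ζ, β, ε, δ, γ} and shift 6 has {ζ, β, δ}, leaving only α.
So day 5 reads: ζ β ε δ γ α.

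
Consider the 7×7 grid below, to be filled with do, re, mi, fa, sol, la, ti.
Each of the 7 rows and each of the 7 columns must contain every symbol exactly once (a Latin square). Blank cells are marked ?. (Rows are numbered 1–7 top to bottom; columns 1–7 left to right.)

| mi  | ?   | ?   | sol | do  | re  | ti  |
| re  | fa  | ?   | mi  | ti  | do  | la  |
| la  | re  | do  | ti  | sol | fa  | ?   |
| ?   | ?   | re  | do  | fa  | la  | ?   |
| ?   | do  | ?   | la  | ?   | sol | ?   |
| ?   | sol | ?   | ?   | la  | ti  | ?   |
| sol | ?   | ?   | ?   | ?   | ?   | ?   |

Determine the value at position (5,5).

Row 1, column 2: row 1 has {do, re, mi, sol, ti} and column 2 has {do, re, fa, sol}, leaving only la.
Row 1, column 3: row 1 has {do, re, mi, sol, la, ti} and column 3 has {do, re}, leaving only fa.
Row 2, column 3: row 2 has {do, re, mi, fa, la, ti} and column 3 has {do, re, fa}, leaving only sol.
Row 3, column 7: row 3 has {do, re, fa, sol, la, ti} and column 7 has {la, ti}, leaving only mi.
Row 4, column 1: row 4 has {do, re, fa, la} and column 1 has {re, mi, sol, la}, leaving only ti.
Row 4, column 2: row 4 has {do, re, fa, la, ti} and column 2 has {do, re, fa, sol, la}, leaving only mi.
Row 4, column 7: row 4 has {do, re, mi, fa, la, ti} and column 7 has {mi, la, ti}, leaving only sol.
Row 5, column 1: row 5 has {do, sol, la} and column 1 has {re, mi, sol, la, ti}, leaving only fa.
Row 5, column 7: row 5 has {do, fa, sol, la} and column 7 has {mi, sol, la, ti}, leaving only re.
Row 5 already has {do, re, fa, sol, la} and column 5 already has {do, fa, sol, la, ti}, so row 5, column 5 must be mi.

mi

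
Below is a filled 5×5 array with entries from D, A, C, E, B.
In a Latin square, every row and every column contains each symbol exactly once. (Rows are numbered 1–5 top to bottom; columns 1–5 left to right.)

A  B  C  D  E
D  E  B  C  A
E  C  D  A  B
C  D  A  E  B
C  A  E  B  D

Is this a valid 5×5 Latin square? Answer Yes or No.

No

Every row is a permutation, but column 1 contains C twice (at rows 4 and 5).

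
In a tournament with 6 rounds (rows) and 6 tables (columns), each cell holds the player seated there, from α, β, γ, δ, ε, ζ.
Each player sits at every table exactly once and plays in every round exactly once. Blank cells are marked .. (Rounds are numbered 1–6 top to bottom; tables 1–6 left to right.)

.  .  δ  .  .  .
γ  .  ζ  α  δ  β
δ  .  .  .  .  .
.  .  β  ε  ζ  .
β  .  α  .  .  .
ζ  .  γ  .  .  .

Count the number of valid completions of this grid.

Round 1, table 1: eliminating its round and table leaves {α, ε}.
Round 1, table 2: eliminating its round and table leaves {α, β, γ, ε, ζ}.
Round 1, table 4: eliminating its round and table leaves {β, γ, ζ}.
Round 1, table 5: eliminating its round and table leaves {α, β, γ, ε}.
Round 1, table 6: eliminating its round and table leaves {α, γ, ε, ζ}.
Round 2, table 2: eliminating its round and table leaves {ε}.
Round 3, table 2: eliminating its round and table leaves {α, β, γ, ε, ζ}.
Round 3, table 3: eliminating its round and table leaves {ε}.
Round 3, table 4: eliminating its round and table leaves {β, γ, ζ}.
Round 3, table 5: eliminating its round and table leaves {α, β, γ, ε}.
Round 3, table 6: eliminating its round and table leaves {α, γ, ε, ζ}.
Round 4, table 1: eliminating its round and table leaves {α}.
Round 4, table 2: eliminating its round and table leaves {α, γ, δ}.
Round 4, table 6: eliminating its round and table leaves {α, γ, δ}.
Round 5, table 2: eliminating its round and table leaves {γ, δ, ε, ζ}.
Round 5, table 4: eliminating its round and table leaves {γ, δ, ζ}.
Round 5, table 5: eliminating its round and table leaves {γ, ε}.
Round 5, table 6: eliminating its round and table leaves {γ, δ, ε, ζ}.
Round 6, table 2: eliminating its round and table leaves {α, β, δ, ε}.
Round 6, table 4: eliminating its round and table leaves {β, δ}.
Round 6, table 5: eliminating its round and table leaves {α, β, ε}.
Round 6, table 6: eliminating its round and table leaves {α, δ, ε}.
Enumerating the assignments across these blanks that avoid any round or table repeat gives 32 completions.

32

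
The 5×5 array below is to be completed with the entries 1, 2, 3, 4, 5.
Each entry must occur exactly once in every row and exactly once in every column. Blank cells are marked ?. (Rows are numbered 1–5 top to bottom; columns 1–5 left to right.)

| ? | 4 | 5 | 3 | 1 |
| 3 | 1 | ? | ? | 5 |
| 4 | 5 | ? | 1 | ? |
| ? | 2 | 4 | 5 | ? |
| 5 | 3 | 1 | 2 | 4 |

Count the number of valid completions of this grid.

1

Row 1, column 1: eliminating its row and column leaves {2}.
Row 2, column 3: eliminating its row and column leaves {2}.
Row 2, column 4: eliminating its row and column leaves {4}.
Row 3, column 3: eliminating its row and column leaves {2, 3}.
Row 3, column 5: eliminating its row and column leaves {2, 3}.
Row 4, column 1: eliminating its row and column leaves {1}.
Row 4, column 5: eliminating its row and column leaves {3}.
Only one assignment across all blanks avoids any row or column repeat, giving 1 completion.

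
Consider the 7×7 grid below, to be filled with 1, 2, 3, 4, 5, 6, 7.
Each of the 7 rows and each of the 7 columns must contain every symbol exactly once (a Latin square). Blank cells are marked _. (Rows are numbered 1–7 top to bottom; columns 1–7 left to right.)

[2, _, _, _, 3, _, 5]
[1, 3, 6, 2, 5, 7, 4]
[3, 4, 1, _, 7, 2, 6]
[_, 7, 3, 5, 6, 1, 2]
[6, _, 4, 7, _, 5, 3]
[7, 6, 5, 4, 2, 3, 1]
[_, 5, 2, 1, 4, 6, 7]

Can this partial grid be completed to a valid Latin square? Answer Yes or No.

No

Row 3, column 4: row 3 together with column 4 already contain {1, 2, 3, 4, 5, 6, 7} — every symbol — so nothing can go there. The grid has no valid completion.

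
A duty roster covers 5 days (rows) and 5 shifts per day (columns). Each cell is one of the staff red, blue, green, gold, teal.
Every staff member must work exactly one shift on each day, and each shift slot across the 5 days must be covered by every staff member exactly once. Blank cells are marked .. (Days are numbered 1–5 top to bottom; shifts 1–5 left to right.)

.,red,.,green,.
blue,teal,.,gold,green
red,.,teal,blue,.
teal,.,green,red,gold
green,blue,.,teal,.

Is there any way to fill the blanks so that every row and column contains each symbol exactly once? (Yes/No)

Day 3, shift 5: day 3 together with shift 5 already contain {red, blue, green, gold, teal} — every symbol — so nothing can go there. The grid has no valid completion.

No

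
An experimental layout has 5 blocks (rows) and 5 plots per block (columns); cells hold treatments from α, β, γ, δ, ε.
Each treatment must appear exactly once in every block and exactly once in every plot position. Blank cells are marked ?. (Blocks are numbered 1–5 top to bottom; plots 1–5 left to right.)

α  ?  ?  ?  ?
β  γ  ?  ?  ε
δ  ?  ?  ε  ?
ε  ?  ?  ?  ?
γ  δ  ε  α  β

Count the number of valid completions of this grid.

Block 1, plot 2: eliminating its block and plot leaves {β, ε}.
Block 1, plot 3: eliminating its block and plot leaves {β, γ, δ}.
Block 1, plot 4: eliminating its block and plot leaves {β, γ, δ}.
Block 1, plot 5: eliminating its block and plot leaves {γ, δ}.
Block 2, plot 3: eliminating its block and plot leaves {α, δ}.
Block 2, plot 4: eliminating its block and plot leaves {δ}.
Block 3, plot 2: eliminating its block and plot leaves {α, β}.
Block 3, plot 3: eliminating its block and plot leaves {α, β, γ}.
Block 3, plot 5: eliminating its block and plot leaves {α, γ}.
Block 4, plot 2: eliminating its block and plot leaves {α, β}.
Block 4, plot 3: eliminating its block and plot leaves {α, β, γ, δ}.
Block 4, plot 4: eliminating its block and plot leaves {β, γ, δ}.
Block 4, plot 5: eliminating its block and plot leaves {α, γ, δ}.
Enumerating the assignments across these blanks that avoid any block or plot repeat gives 3 completions.

3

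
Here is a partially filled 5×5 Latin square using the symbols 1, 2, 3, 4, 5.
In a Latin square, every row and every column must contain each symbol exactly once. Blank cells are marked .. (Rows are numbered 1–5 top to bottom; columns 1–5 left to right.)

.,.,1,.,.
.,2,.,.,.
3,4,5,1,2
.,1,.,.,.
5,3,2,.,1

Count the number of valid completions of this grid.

Row 1, column 1: eliminating its row and column leaves {2, 4}.
Row 1, column 2: eliminating its row and column leaves {5}.
Row 1, column 4: eliminating its row and column leaves {2, 3, 4, 5}.
Row 1, column 5: eliminating its row and column leaves {3, 4, 5}.
Row 2, column 1: eliminating its row and column leaves {1, 4}.
Row 2, column 3: eliminating its row and column leaves {3, 4}.
Row 2, column 4: eliminating its row and column leaves {3, 4, 5}.
Row 2, column 5: eliminating its row and column leaves {3, 4, 5}.
Row 4, column 1: eliminating its row and column leaves {2, 4}.
Row 4, column 3: eliminating its row and column leaves {3, 4}.
Row 4, column 4: eliminating its row and column leaves {2, 3, 4, 5}.
Row 4, column 5: eliminating its row and column leaves {3, 4, 5}.
Row 5, column 4: eliminating its row and column leaves {4}.
Enumerating the assignments across these blanks that avoid any row or column repeat gives 3 completions.

3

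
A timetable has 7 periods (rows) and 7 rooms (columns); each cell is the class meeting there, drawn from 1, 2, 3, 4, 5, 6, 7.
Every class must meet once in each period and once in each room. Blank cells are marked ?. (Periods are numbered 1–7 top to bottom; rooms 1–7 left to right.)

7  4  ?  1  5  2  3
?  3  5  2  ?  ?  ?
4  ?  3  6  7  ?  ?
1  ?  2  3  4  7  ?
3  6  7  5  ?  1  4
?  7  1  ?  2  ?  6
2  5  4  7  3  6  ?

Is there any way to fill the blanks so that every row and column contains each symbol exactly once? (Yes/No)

Period 4, room 2: period 4 together with room 2 already contain {1, 2, 3, 4, 5, 6, 7} — every symbol — so nothing can go there. The grid has no valid completion.

No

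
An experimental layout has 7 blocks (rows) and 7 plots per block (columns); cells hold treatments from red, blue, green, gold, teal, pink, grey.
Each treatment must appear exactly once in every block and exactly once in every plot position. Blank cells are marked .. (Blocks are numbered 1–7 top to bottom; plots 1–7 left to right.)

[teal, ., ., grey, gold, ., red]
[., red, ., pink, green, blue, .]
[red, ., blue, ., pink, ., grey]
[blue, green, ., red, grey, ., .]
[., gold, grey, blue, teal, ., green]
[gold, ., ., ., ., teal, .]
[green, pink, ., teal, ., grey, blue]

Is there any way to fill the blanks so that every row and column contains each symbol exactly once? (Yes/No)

No block or plot among the givens repeats a symbol, and propagating forced cells runs into no contradiction.
One valid completion exists (for instance, teal blue green grey gold pink red / grey red teal pink green blue gold / red teal blue gold pink green grey / blue green pink red grey gold teal / pink gold grey blue teal red green / gold grey red green blue teal pink / green pink gold teal red grey blue).

Yes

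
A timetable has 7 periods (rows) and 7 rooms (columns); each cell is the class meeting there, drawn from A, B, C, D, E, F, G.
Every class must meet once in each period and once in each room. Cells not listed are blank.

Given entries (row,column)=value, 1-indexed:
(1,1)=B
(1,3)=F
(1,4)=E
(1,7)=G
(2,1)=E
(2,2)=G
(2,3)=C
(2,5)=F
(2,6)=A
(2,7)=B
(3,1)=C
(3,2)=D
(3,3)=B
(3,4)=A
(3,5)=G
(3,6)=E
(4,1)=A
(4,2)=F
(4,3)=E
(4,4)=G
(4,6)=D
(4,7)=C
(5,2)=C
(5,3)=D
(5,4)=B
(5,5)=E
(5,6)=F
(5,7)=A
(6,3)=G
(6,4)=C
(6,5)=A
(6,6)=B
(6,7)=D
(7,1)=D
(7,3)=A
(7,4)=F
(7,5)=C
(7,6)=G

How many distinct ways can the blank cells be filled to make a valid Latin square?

1

Period 1, room 2: eliminating its period and room leaves {A}.
Period 1, room 5: eliminating its period and room leaves {D}.
Period 1, room 6: eliminating its period and room leaves {C}.
Period 2, room 4: eliminating its period and room leaves {D}.
Period 3, room 7: eliminating its period and room leaves {F}.
Period 4, room 5: eliminating its period and room leaves {B}.
Period 5, room 1: eliminating its period and room leaves {G}.
Period 6, room 1: eliminating its period and room leaves {F}.
Period 6, room 2: eliminating its period and room leaves {E}.
Period 7, room 2: eliminating its period and room leaves {B, E}.
Period 7, room 7: eliminating its period and room leaves {E}.
Only one assignment across all blanks avoids any period or room repeat, giving 1 completion.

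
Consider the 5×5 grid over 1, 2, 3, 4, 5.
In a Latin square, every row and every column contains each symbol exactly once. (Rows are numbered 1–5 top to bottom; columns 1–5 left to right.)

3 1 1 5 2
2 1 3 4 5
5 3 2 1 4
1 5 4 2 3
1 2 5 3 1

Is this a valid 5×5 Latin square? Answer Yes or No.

Row 1 contains 1 twice (at columns 2 and 3); row 5 is also not a permutation.

No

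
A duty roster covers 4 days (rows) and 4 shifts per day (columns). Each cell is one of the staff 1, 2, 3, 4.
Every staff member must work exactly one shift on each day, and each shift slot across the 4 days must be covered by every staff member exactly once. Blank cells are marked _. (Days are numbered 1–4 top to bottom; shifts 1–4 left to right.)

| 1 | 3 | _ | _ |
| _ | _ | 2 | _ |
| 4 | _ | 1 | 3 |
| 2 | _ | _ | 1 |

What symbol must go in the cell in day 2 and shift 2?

1

Day 1, shift 3: day 1 has {1, 3} and shift 3 has {1, 2}, leaving only 4.
Day 1, shift 4: day 1 has {1, 3, 4} and shift 4 has {1, 3}, leaving only 2.
Day 2, shift 1: day 2 has {2} and shift 1 has {1, 2, 4}, leaving only 3.
Day 2, shift 4: day 2 has {2, 3} and shift 4 has {1, 2, 3}, leaving only 4.
Day 2 already has {2, 3, 4} and shift 2 already has {3}, so day 2, shift 2 must be 1.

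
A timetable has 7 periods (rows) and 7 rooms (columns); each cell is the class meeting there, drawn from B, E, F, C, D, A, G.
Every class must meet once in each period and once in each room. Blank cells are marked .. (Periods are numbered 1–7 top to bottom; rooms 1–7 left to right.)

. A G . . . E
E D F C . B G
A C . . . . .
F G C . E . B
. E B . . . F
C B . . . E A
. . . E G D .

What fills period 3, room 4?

Period 2, room 5: period 2 has {B, E, F, C, D, G} and room 5 has {E, G}, leaving only A.
Period 3, room 7: period 3 has {C, A} and room 7 has {B, E, F, A, G}, leaving only D.
Period 3, room 3: period 3 has {C, D, A} and room 3 has {B, F, C, G}, leaving only E.
Period 4, room 6: period 4 has {B, E, F, C, G} and room 6 has {B, E, D}, leaving only A.
Period 4, room 4: period 4 has {B, E, F, C, A, G} and room 4 has {E, C}, leaving only D.
Period 6, room 3: period 6 has {B, E, C, A} and room 3 has {B, E, F, C, G}, leaving only D.
Period 6, room 5: period 6 has {B, E, C, D, A} and room 5 has {E, A, G}, leaving only F.
Period 3, room 5: period 3 has {E, C, D, A} and room 5 has {E, F, A, G}, leaving only B.
Period 6, room 4: period 6 has {B, E, F, C, D, A} and room 4 has {E, C, D}, leaving only G.
Period 3 already has {B, E, C, D, A} and room 4 already has {E, C, D, G}, so period 3, room 4 must be F.

F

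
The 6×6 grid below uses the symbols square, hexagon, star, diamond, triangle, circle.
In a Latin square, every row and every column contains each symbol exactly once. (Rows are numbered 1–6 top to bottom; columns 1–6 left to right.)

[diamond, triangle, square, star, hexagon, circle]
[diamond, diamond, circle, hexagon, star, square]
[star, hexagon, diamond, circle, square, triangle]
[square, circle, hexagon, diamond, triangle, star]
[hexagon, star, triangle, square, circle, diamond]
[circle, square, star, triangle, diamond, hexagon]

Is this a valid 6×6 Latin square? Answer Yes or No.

No

Column 1 contains diamond twice (at rows 1 and 2), so it is not a permutation.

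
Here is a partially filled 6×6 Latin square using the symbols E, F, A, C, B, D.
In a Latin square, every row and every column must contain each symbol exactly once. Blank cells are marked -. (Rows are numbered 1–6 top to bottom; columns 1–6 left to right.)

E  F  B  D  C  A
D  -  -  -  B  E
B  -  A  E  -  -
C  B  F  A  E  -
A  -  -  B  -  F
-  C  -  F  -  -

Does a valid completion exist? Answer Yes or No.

No

Row 6, column 1: row 6 together with column 1 already contain {E, F, A, C, B, D} — every symbol — so nothing can go there. The grid has no valid completion.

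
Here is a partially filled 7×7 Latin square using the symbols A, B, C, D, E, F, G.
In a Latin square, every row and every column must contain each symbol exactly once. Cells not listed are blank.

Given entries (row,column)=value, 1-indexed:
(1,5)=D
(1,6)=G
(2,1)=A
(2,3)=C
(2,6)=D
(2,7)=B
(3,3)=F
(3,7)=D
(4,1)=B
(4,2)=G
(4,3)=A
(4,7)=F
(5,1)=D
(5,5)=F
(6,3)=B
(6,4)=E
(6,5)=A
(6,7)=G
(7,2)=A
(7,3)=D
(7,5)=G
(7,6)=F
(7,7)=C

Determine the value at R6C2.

D

Row 1, column 3: row 1 has {D, G} and column 3 has {A, B, C, D, F}, leaving only E.
Row 1, column 7: row 1 has {D, E, G} and column 7 has {B, C, D, F, G}, leaving only A.
Row 2, column 5: row 2 has {A, B, C, D} and column 5 has {A, D, F, G}, leaving only E.
Row 2, column 2: row 2 has {A, B, C, D, E} and column 2 has {A, G}, leaving only F.
Row 2, column 4: row 2 has {A, B, C, D, E, F} and column 4 has {E}, leaving only G.
Row 4, column 5: row 4 has {A, B, F, G} and column 5 has {A, D, E, F, G}, leaving only C.
Row 3, column 5: row 3 has {D, F} and column 5 has {A, C, D, E, F, G}, leaving only B.
Row 4, column 4: row 4 has {A, B, C, F, G} and column 4 has {E, G}, leaving only D.
Row 4, column 6: row 4 has {A, B, C, D, F, G} and column 6 has {D, F, G}, leaving only E.
Row 5, column 3: row 5 has {D, F} and column 3 has {A, B, C, D, E, F}, leaving only G.
Row 5, column 7: row 5 has {D, F, G} and column 7 has {A, B, C, D, F, G}, leaving only E.
Row 6, column 6: row 6 has {A, B, E, G} and column 6 has {D, E, F, G}, leaving only C.
Row 6 already has {A, B, C, E, G} and column 2 already has {A, F, G}, so row 6, column 2 must be D.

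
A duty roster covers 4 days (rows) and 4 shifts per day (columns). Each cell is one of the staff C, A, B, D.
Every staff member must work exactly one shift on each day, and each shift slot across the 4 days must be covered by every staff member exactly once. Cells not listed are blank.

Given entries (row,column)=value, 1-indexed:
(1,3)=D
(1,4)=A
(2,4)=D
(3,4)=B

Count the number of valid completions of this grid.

Day 1, shift 1: eliminating its day and shift leaves {C, B}.
Day 1, shift 2: eliminating its day and shift leaves {C, B}.
Day 2, shift 1: eliminating its day and shift leaves {C, A, B}.
Day 2, shift 2: eliminating its day and shift leaves {C, A, B}.
Day 2, shift 3: eliminating its day and shift leaves {C, A, B}.
Day 3, shift 1: eliminating its day and shift leaves {C, A, D}.
Day 3, shift 2: eliminating its day and shift leaves {C, A, D}.
Day 3, shift 3: eliminating its day and shift leaves {C, A}.
Day 4, shift 1: eliminating its day and shift leaves {C, A, B, D}.
Day 4, shift 2: eliminating its day and shift leaves {C, A, B, D}.
Day 4, shift 3: eliminating its day and shift leaves {C, A, B}.
Day 4, shift 4: eliminating its day and shift leaves {C}.
Enumerating the assignments across these blanks that avoid any day or shift repeat gives 8 completions.

8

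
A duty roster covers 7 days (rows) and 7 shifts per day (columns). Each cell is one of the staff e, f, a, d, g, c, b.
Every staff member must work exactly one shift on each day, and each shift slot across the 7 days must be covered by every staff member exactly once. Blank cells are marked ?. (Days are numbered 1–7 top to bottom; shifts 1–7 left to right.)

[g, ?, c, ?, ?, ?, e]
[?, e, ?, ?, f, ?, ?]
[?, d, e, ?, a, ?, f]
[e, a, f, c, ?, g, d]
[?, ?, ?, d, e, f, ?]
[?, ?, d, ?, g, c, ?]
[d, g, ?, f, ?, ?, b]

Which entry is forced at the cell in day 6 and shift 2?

b

Day 3, shift 6: day 3 has {e, f, a, d} and shift 6 has {f, g, c}, leaving only b.
Day 3, shift 1: day 3 has {e, f, a, d, b} and shift 1 has {e, d, g}, leaving only c.
Day 3, shift 4: day 3 has {e, f, a, d, c, b} and shift 4 has {f, d, c}, leaving only g.
Day 4, shift 5: day 4 has {e, f, a, d, g, c} and shift 5 has {e, f, a, g}, leaving only b.
Day 1, shift 5: day 1 has {e, g, c} and shift 5 has {e, f, a, g, b}, leaving only d.
Day 1, shift 6: day 1 has {e, d, g, c} and shift 6 has {f, g, c, b}, leaving only a.
Day 1, shift 4: day 1 has {e, a, d, g, c} and shift 4 has {f, d, g, c}, leaving only b.
Day 1, shift 2: day 1 has {e, a, d, g, c, b} and shift 2 has {e, a, d, g}, leaving only f.
Day 6 already has {d, g, c} and shift 2 already has {e, f, a, d, g}, so day 6, shift 2 must be b.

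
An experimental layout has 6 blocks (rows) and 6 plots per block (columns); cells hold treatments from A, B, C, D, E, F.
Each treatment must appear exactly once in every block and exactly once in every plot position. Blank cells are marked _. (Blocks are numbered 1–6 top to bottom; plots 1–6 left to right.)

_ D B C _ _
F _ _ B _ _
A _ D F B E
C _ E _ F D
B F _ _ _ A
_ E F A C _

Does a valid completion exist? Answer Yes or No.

No

Block 4, plot 4: block 4 together with plot 4 already contain {A, B, C, D, E, F} — every symbol — so nothing can go there. The grid has no valid completion.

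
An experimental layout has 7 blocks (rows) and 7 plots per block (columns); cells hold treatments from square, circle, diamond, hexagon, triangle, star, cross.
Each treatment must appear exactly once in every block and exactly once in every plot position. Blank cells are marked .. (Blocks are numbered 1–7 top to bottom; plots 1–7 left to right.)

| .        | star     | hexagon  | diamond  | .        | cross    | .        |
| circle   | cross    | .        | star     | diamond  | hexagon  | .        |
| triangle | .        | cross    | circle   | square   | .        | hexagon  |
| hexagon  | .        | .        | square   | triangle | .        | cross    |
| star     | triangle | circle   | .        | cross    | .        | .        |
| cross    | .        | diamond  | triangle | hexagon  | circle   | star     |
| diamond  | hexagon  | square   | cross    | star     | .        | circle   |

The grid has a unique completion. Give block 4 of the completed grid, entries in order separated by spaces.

Block 4, plot 3: block 4 has {square, hexagon, triangle, cross} and plot 3 has {square, circle, diamond, hexagon, cross}, leaving only star.
Block 4, plot 6: block 4 has {square, hexagon, triangle, star, cross} and plot 6 has {circle, hexagon, cross}, leaving only diamond.
Block 4, plot 2: block 4 has {square, diamond, hexagon, triangle, star, cross} and plot 2 has {hexagon, triangle, star, cross}, leaving only circle.
So block 4 reads: hexagon circle star square triangle diamond cross.

hexagon circle star square triangle diamond cross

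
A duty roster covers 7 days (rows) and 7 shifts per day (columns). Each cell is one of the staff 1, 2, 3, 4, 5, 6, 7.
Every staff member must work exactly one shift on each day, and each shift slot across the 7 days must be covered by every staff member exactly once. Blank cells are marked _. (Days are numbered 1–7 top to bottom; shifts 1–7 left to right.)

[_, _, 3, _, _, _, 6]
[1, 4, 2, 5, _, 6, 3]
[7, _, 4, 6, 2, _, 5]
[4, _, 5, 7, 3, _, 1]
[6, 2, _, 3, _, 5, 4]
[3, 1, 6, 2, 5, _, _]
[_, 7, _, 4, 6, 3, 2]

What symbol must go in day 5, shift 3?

Day 1, shift 2: day 1 has {3, 6} and shift 2 has {1, 2, 4, 7}, leaving only 5.
Day 1, shift 1: day 1 has {3, 5, 6} and shift 1 has {1, 3, 4, 6, 7}, leaving only 2.
Day 1, shift 4: day 1 has {2, 3, 5, 6} and shift 4 has {2, 3, 4, 5, 6, 7}, leaving only 1.
Day 2, shift 5: day 2 has {1, 2, 3, 4, 5, 6} and shift 5 has {2, 3, 5, 6}, leaving only 7.
Day 1, shift 5: day 1 has {1, 2, 3, 5, 6} and shift 5 has {2, 3, 5, 6, 7}, leaving only 4.
Day 1, shift 6: day 1 has {1, 2, 3, 4, 5, 6} and shift 6 has {3, 5, 6}, leaving only 7.
Day 3, shift 2: day 3 has {2, 4, 5, 6, 7} and shift 2 has {1, 2, 4, 5, 7}, leaving only 3.
Day 3, shift 6: day 3 has {2, 3, 4, 5, 6, 7} and shift 6 has {3, 5, 6, 7}, leaving only 1.
Day 4, shift 2: day 4 has {1, 3, 4, 5, 7} and shift 2 has {1, 2, 3, 4, 5, 7}, leaving only 6.
Day 4, shift 6: day 4 has {1, 3, 4, 5, 6, 7} and shift 6 has {1, 3, 5, 6, 7}, leaving only 2.
Day 5, shift 5: day 5 has {2, 3, 4, 5, 6} and shift 5 has {2, 3, 4, 5, 6, 7}, leaving only 1.
Day 5 already has {1, 2, 3, 4, 5, 6} and shift 3 already has {2, 3, 4, 5, 6}, so day 5, shift 3 must be 7.

7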